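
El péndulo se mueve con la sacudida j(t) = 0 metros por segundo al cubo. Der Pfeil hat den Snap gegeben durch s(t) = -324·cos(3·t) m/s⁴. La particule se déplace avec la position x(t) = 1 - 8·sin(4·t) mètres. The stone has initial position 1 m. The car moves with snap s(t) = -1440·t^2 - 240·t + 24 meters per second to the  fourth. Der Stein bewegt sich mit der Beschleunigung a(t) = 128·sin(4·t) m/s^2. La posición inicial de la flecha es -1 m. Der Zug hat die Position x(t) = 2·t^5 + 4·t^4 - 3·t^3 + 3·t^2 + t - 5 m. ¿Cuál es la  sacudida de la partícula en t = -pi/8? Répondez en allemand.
Ausgehend von der Position x(t) = 1 - 8·sin(4·t), nehmen wir 3 Ableitungen. Durch Ableiten von der Position erhalten wir die Geschwindigkeit: v(t) = -32·cos(4·t). Mit d/dt von v(t) finden wir a(t) = 128·sin(4·t). Mit d/dt von a(t) finden wir j(t) = 512·cos(4·t). Wir haben den Ruck j(t) = 512·cos(4·t). Durch Einsetzen von t = -pi/8: j(-pi/8) = 0.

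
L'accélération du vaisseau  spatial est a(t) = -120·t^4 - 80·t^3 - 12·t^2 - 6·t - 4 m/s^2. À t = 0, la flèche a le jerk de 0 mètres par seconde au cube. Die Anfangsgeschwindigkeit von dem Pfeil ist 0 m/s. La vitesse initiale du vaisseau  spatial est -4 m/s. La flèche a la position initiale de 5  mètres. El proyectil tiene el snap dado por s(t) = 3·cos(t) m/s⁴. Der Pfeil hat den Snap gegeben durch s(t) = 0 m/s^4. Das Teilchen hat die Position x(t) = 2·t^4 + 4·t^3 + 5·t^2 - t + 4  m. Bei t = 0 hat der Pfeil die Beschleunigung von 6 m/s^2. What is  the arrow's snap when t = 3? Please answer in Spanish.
Tenemos el snap s(t) = 0. Sustituyendo t = 3: s(3) = 0.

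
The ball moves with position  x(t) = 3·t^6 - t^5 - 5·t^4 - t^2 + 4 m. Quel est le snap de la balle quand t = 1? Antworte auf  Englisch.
To solve this, we need to take 4 derivatives of our position equation x(t) = 3·t^6 - t^5 - 5·t^4 - t^2 + 4. The derivative of position gives velocity: v(t) = 18·t^5 - 5·t^4 - 20·t^3 - 2·t. The derivative of velocity gives acceleration: a(t) = 90·t^4 - 20·t^3 - 60·t^2 - 2. Taking d/dt of a(t), we find j(t) = 360·t^3 - 60·t^2 - 120·t. Differentiating jerk, we get snap: s(t) = 1080·t^2 - 120·t - 120. We have snap s(t) = 1080·t^2 - 120·t - 120. Substituting t = 1: s(1) = 840.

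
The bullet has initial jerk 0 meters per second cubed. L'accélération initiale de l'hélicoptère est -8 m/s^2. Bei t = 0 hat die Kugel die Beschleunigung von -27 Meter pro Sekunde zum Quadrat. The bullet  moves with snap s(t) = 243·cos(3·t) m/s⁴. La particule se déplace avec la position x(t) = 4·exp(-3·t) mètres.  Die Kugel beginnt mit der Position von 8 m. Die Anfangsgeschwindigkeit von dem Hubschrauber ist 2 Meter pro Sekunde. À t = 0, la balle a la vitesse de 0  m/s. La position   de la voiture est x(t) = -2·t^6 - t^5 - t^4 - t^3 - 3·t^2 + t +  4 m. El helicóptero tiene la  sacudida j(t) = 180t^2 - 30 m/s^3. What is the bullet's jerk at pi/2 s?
We need to integrate our snap equation s(t) = 243·cos(3·t) 1 time. The antiderivative of snap, with j(0) = 0, gives jerk: j(t) = 81·sin(3·t). Using j(t) = 81·sin(3·t) and substituting t = pi/2, we find j = -81.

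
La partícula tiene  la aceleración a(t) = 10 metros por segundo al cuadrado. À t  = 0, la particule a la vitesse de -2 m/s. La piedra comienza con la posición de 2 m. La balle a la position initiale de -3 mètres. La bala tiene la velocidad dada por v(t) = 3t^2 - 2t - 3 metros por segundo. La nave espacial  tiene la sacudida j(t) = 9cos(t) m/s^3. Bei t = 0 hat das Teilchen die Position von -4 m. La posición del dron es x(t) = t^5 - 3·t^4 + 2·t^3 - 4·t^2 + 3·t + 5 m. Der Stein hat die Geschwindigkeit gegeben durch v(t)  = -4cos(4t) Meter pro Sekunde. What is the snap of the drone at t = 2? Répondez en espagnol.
Debemos derivar nuestra ecuación de la posición x(t) = t^5 - 3·t^4 + 2·t^3 - 4·t^2 + 3·t + 5 4 veces. Derivando la posición, obtenemos la velocidad: v(t) = 5·t^4 - 12·t^3 + 6·t^2 - 8·t + 3. Tomando d/dt de v(t), encontramos a(t) = 20·t^3 - 36·t^2 + 12·t - 8. Tomando d/dt de a(t), encontramos j(t) = 60·t^2 - 72·t + 12. Tomando d/dt de j(t), encontramos s(t) = 120·t - 72. Usando s(t) = 120·t - 72 y sustituyendo t = 2, encontramos s = 168.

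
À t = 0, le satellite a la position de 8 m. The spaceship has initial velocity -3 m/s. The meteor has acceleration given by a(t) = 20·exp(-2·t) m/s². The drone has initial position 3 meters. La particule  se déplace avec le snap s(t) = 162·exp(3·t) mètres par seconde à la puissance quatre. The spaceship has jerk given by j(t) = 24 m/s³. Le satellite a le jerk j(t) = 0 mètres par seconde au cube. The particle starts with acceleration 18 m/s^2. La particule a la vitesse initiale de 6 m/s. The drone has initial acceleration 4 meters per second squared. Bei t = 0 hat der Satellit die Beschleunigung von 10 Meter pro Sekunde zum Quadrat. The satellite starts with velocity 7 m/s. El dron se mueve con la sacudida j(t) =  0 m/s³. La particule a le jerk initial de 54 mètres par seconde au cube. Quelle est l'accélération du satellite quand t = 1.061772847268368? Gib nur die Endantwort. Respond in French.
a(1.061772847268368) = 10.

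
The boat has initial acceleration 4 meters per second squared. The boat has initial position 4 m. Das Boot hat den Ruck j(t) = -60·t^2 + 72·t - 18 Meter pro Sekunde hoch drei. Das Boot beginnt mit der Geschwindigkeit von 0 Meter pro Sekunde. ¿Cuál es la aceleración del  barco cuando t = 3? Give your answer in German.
Wir müssen die Stammfunktion unserer Gleichung für den Ruck j(t) = -60·t^2 + 72·t - 18 1-mal finden. Mit ∫j(t)dt und Anwendung von a(0) = 4, finden wir a(t) = -20·t^3 + 36·t^2 - 18·t + 4. Wir haben die Beschleunigung a(t) = -20·t^3 + 36·t^2 - 18·t + 4. Durch Einsetzen von t = 3: a(3) = -266.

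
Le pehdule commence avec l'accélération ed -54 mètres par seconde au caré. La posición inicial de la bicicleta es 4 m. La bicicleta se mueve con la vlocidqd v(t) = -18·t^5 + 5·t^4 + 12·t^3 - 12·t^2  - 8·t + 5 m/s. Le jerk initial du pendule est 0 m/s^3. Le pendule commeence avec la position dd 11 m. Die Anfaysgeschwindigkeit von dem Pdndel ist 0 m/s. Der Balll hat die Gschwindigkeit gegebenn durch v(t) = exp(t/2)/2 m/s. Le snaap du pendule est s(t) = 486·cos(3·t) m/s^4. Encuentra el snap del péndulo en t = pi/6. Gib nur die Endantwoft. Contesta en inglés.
s(pi/6) = 0.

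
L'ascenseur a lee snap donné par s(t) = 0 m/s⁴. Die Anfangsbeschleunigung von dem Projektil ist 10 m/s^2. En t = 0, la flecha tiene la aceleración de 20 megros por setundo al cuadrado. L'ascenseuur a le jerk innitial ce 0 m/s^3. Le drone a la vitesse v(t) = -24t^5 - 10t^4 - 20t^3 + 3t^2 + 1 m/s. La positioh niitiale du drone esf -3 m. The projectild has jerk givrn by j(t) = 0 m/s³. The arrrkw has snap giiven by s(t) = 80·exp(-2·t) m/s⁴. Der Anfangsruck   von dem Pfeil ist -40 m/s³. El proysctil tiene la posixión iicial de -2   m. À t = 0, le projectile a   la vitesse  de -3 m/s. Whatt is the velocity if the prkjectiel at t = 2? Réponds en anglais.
To find the answer, we compute 2 antiderivatives of j(t) = 0. The antiderivative of jerk is acceleration. Using a(0) = 10, we get a(t) = 10. Integrating acceleration and using the initial condition v(0) = -3, we get v(t) = 10·t - 3. From the given velocity equation v(t) = 10·t - 3, we substitute t = 2 to get v = 17.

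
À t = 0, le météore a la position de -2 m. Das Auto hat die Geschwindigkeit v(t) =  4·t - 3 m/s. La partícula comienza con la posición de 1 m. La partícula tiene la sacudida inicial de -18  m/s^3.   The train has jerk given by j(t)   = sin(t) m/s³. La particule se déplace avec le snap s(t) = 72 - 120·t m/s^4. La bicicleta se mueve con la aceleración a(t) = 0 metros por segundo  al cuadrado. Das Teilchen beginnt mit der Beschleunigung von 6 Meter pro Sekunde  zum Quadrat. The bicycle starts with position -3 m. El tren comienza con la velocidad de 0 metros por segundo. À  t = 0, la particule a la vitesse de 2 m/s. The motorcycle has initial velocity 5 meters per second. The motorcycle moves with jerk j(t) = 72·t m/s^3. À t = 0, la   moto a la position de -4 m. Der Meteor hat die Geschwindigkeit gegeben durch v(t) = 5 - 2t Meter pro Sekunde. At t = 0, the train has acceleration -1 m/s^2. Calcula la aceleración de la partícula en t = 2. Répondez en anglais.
We must find the antiderivative of our snap equation s(t) = 72 - 120·t 2 times. Integrating snap and using the initial condition j(0) = -18, we get j(t) = -60·t^2 + 72·t - 18. Taking ∫j(t)dt and applying a(0) = 6, we find a(t) = -20·t^3 + 36·t^2 - 18·t + 6. From the given acceleration equation a(t) = -20·t^3 + 36·t^2 - 18·t + 6, we substitute t = 2 to get a = -46.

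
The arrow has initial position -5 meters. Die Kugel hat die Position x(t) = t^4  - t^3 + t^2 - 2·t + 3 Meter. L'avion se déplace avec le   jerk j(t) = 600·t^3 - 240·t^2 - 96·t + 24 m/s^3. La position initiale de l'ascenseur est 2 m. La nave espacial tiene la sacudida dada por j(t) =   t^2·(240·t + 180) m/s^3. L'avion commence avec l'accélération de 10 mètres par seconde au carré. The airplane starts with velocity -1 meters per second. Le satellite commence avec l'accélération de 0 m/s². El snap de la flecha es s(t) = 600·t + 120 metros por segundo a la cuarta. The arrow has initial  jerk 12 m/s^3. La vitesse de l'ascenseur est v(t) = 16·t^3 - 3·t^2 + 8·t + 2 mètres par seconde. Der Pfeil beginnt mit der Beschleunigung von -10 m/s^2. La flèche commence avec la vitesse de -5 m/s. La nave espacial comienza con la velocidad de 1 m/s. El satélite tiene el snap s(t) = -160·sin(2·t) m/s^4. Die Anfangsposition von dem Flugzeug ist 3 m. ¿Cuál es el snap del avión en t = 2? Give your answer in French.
En partant du jerk j(t) = 600·t^3 - 240·t^2 - 96·t + 24, nous prenons 1 dérivée. La dérivée du jerk donne le snap: s(t) = 1800·t^2 - 480·t - 96. Nous avons le snap s(t) = 1800·t^2 - 480·t - 96. En substituant t = 2: s(2) = 6144.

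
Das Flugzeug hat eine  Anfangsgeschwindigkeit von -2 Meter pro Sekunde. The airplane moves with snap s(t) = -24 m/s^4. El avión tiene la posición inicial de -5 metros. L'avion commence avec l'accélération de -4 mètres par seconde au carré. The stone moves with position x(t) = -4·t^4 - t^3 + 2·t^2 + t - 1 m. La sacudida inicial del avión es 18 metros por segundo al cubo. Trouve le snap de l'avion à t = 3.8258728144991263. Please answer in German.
Aus der Gleichung für den Snap s(t) = -24, setzen wir t = 3.8258728144991263 ein und erhalten s = -24.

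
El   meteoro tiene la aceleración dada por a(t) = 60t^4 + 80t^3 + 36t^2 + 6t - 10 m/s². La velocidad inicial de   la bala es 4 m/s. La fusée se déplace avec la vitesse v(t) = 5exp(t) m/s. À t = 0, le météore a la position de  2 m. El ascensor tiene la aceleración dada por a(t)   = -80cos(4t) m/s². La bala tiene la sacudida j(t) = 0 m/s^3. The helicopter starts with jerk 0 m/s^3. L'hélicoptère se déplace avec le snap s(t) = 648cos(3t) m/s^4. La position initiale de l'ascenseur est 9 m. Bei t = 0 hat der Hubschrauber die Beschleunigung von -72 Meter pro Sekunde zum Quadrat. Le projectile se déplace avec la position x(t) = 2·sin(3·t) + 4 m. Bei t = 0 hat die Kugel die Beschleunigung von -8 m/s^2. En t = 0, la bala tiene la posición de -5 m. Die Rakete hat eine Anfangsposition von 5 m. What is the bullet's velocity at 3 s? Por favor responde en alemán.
Ausgehend von dem Ruck j(t) = 0, nehmen wir 2 Stammfunktionen. Das Integral von dem Ruck ist die Beschleunigung. Mit a(0) = -8 erhalten wir a(t) = -8. Die Stammfunktion von der Beschleunigung ist die Geschwindigkeit. Mit v(0) = 4 erhalten wir v(t) = 4 - 8·t. Aus der Gleichung für die Geschwindigkeit v(t) = 4 - 8·t, setzen wir t = 3 ein und erhalten v = -20.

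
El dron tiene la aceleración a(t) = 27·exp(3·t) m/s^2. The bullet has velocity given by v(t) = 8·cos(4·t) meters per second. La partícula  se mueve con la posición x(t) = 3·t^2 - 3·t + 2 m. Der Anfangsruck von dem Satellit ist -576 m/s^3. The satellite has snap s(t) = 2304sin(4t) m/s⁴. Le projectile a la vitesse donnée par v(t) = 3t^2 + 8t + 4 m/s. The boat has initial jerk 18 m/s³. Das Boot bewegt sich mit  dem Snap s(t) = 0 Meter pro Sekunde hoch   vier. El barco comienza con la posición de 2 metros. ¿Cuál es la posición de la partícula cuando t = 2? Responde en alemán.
Aus der Gleichung für die Position x(t) = 3·t^2 - 3·t + 2, setzen wir t = 2 ein und erhalten x = 8.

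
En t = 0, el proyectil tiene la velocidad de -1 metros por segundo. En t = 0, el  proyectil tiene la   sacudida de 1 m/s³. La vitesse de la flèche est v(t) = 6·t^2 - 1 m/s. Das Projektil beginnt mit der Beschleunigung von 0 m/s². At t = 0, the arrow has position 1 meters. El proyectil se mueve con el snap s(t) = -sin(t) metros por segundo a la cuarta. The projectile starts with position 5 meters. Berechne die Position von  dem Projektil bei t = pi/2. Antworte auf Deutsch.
Um dies zu lösen, müssen wir 4 Stammfunktionen unserer Gleichung für den Snap s(t) = -sin(t) finden. Das Integral von dem Snap ist der Ruck. Mit j(0) = 1 erhalten wir j(t) = cos(t). Das Integral von dem Ruck ist die Beschleunigung. Mit a(0) = 0 erhalten wir a(t) = sin(t). Das Integral von der Beschleunigung, mit v(0) = -1, ergibt die Geschwindigkeit: v(t) = -cos(t). Die Stammfunktion von der Geschwindigkeit ist die Position. Mit x(0) = 5 erhalten wir x(t) = 5 - sin(t). Mit x(t) = 5 - sin(t) und Einsetzen von t = pi/2, finden wir x = 4.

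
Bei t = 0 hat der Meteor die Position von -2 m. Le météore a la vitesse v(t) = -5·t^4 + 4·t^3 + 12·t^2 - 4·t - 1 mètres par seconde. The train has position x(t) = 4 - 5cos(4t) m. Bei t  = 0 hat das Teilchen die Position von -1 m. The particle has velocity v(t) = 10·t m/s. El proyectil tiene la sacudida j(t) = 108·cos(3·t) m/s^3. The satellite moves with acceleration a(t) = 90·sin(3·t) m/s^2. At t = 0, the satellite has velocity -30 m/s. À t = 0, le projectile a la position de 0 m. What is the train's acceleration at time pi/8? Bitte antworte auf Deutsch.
Um dies zu lösen, müssen wir 2 Ableitungen unserer Gleichung für die Position x(t) = 4 - 5·cos(4·t) nehmen. Durch Ableiten von der Position erhalten wir die Geschwindigkeit: v(t) = 20·sin(4·t). Durch Ableiten von der Geschwindigkeit erhalten wir die Beschleunigung: a(t) = 80·cos(4·t). Aus der Gleichung für die Beschleunigung a(t) = 80·cos(4·t), setzen wir t = pi/8 ein und erhalten a = 0.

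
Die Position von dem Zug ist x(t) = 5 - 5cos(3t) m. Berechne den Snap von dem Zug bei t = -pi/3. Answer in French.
Nous devons dériver notre équation de la position x(t) = 5 - 5·cos(3·t) 4 fois. La dérivée de la position donne la vitesse: v(t) = 15·sin(3·t). En prenant d/dt de v(t), nous trouvons a(t) = 45·cos(3·t). En dérivant l'accélération, nous obtenons le jerk: j(t) = -135·sin(3·t). La dérivée du jerk donne le snap: s(t) = -405·cos(3·t). En utilisant s(t) = -405·cos(3·t) et en substituant t = -pi/3, nous trouvons s = 405.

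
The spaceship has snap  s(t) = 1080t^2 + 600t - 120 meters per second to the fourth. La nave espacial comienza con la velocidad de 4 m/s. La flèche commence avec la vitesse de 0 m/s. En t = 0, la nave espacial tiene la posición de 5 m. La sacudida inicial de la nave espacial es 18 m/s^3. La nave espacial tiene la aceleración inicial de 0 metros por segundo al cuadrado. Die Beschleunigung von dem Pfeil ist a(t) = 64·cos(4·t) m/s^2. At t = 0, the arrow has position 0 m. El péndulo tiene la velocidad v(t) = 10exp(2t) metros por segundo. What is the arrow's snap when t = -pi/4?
Starting from acceleration a(t) = 64·cos(4·t), we take 2 derivatives. The derivative of acceleration gives jerk: j(t) = -256·sin(4·t). Differentiating jerk, we get snap: s(t) = -1024·cos(4·t). Using s(t) = -1024·cos(4·t) and substituting t = -pi/4, we find s = 1024.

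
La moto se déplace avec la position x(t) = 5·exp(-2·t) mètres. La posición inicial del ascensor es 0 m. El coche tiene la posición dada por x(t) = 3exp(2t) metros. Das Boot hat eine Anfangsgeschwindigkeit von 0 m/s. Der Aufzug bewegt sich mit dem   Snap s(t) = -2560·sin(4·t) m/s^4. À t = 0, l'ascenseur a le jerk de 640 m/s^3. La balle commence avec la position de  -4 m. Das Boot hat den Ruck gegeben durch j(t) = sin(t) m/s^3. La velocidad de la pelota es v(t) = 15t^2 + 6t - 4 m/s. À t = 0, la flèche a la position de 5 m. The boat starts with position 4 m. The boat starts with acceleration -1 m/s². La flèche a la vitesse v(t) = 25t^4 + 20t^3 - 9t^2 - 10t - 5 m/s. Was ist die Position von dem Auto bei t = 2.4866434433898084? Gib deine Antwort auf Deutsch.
Mit x(t) = 3·exp(2·t) und Einsetzen von t = 2.4866434433898084, finden wir x = 433.503198906764.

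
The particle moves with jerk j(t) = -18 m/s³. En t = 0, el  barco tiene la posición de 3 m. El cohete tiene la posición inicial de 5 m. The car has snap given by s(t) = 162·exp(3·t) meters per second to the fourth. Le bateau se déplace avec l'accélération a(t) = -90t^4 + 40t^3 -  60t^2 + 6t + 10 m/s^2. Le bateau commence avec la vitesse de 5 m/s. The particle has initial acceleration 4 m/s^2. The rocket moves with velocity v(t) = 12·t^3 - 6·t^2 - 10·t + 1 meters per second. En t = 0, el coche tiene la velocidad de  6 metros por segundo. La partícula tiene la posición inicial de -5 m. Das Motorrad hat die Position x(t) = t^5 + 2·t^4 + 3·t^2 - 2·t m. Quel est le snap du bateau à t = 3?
Nous devons dériver notre équation de l'accélération a(t) = -90·t^4 + 40·t^3 - 60·t^2 + 6·t + 10 2 fois. En prenant d/dt de a(t), nous trouvons j(t) = -360·t^3 + 120·t^2 - 120·t + 6. La dérivée du jerk donne le snap: s(t) = -1080·t^2 + 240·t - 120. En utilisant s(t) = -1080·t^2 + 240·t - 120 et en substituant t = 3, nous trouvons s = -9120.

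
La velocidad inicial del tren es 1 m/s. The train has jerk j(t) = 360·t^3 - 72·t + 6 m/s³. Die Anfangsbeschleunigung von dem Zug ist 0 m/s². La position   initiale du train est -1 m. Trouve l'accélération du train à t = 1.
Nous devons intégrer notre équation du jerk j(t) = 360·t^3 - 72·t + 6 1 fois. En prenant ∫j(t)dt et en appliquant a(0) = 0, nous trouvons a(t) = 6·t·(15·t^3 - 6·t + 1). De l'équation de l'accélération a(t) = 6·t·(15·t^3 - 6·t + 1), nous substituons t = 1 pour obtenir a = 60.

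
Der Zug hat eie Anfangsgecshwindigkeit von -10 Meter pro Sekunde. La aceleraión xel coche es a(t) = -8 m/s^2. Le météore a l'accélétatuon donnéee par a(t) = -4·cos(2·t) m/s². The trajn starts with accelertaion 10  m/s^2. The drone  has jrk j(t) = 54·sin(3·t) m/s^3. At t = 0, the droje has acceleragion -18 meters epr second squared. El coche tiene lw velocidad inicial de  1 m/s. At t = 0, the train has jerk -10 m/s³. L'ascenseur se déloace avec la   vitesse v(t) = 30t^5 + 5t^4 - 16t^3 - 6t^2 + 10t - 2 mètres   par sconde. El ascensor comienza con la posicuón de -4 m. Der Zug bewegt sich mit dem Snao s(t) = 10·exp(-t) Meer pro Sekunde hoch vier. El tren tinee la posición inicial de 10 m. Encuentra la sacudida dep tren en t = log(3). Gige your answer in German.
Um dies zu lösen, müssen wir 1 Integral unserer Gleichung für den Snap s(t) = 10·exp(-t) finden. Mit ∫s(t)dt und Anwendung von j(0) = -10, finden wir j(t) = -10·exp(-t). Mit j(t) = -10·exp(-t) und Einsetzen von t = log(3), finden wir j = -10/3.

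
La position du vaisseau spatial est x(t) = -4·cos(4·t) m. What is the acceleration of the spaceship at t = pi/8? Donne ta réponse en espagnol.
Partiendo de la posición x(t) = -4·cos(4·t), tomamos 2 derivadas. Derivando la posición, obtenemos la velocidad: v(t) = 16·sin(4·t). Derivando la velocidad, obtenemos la aceleración: a(t) = 64·cos(4·t). Tenemos la aceleración a(t) = 64·cos(4·t). Sustituyendo t = pi/8: a(pi/8) = 0.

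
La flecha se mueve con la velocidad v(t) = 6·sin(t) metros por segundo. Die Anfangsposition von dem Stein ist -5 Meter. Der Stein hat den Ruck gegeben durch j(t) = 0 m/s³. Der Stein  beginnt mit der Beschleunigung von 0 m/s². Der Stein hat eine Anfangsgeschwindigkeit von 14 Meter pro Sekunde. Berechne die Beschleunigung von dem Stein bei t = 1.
Um dies zu lösen, müssen wir 1 Stammfunktion unserer Gleichung für den Ruck j(t) = 0 finden. Mit ∫j(t)dt und Anwendung von a(0) = 0, finden wir a(t) = 0. Aus der Gleichung für die Beschleunigung a(t) = 0, setzen wir t = 1 ein und erhalten a = 0.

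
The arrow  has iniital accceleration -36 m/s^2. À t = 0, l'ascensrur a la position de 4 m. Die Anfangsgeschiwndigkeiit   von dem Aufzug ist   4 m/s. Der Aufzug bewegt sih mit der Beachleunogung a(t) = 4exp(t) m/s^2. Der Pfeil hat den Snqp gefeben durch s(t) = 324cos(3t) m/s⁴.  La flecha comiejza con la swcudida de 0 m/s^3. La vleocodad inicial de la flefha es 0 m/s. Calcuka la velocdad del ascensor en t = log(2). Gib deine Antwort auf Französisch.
Nous devons trouver l'intégrale de notre équation de l'accélération a(t) = 4·exp(t) 1 fois. La primitive de l'accélération est la vitesse. En utilisant v(0) = 4, nous obtenons v(t) = 4·exp(t). En utilisant v(t) = 4·exp(t) et en substituant t = log(2), nous trouvons v = 8.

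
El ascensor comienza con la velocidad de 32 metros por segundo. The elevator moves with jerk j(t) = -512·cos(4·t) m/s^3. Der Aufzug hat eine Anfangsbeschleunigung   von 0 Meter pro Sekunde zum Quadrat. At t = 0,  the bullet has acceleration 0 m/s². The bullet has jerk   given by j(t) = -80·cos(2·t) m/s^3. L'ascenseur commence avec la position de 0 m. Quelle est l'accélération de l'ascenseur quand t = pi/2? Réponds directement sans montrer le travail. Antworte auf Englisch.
At t = pi/2, a = 0.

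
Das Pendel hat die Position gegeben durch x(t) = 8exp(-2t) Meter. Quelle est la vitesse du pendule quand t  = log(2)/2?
Pour résoudre ceci, nous devons prendre 1 dérivée de notre équation de la position x(t) = 8·exp(-2·t). En prenant d/dt de x(t), nous trouvons v(t) = -16·exp(-2·t). En utilisant v(t) = -16·exp(-2·t) et en substituant t = log(2)/2, nous trouvons v = -8.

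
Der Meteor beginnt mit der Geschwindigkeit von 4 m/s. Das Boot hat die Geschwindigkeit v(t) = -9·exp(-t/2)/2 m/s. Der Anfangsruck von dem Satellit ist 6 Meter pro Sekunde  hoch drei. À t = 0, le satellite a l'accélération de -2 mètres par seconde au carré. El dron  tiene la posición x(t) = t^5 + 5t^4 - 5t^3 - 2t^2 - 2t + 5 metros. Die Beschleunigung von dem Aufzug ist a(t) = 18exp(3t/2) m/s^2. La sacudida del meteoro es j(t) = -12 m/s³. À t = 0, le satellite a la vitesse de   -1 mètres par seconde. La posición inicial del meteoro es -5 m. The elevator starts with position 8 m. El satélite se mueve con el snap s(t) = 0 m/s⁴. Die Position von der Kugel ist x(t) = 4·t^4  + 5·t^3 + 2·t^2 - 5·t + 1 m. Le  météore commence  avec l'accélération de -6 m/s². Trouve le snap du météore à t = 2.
Nous devons dériver notre équation du jerk j(t) = -12 1 fois. En prenant d/dt de j(t), nous trouvons s(t) = 0. En utilisant s(t) = 0 et en substituant t = 2, nous trouvons s = 0.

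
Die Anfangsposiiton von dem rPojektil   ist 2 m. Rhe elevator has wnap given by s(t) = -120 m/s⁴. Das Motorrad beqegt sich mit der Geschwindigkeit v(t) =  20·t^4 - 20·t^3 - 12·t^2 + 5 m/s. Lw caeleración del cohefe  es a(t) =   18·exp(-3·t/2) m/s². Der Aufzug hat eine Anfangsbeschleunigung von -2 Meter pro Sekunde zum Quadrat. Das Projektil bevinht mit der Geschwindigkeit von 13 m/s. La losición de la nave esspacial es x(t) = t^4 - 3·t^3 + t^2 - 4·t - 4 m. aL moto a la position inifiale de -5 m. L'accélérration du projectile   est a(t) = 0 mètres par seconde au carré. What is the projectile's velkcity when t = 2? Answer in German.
Um dies zu lösen, müssen wir 1 Integral unserer Gleichung für die Beschleunigung a(t) = 0 finden. Durch Integration von der Beschleunigung und Verwendung der Anfangsbedingung v(0) = 13, erhalten wir v(t) = 13. Wir haben die Geschwindigkeit v(t) = 13. Durch Einsetzen von t = 2: v(2) = 13.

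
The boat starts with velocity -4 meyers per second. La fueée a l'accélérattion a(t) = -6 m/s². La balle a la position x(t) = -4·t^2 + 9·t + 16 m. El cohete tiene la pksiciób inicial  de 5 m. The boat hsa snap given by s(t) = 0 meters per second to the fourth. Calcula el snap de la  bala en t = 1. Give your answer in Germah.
Ausgehend von der Position x(t) = -4·t^2 + 9·t + 16, nehmen wir 4 Ableitungen. Die Ableitung von der Position ergibt die Geschwindigkeit: v(t) = 9 - 8·t. Die Ableitung von der Geschwindigkeit ergibt die Beschleunigung: a(t) = -8. Die Ableitung von der Beschleunigung ergibt den Ruck: j(t) = 0. Die Ableitung von dem Ruck ergibt den Snap: s(t) = 0. Mit s(t) = 0 und Einsetzen von t = 1, finden wir s = 0.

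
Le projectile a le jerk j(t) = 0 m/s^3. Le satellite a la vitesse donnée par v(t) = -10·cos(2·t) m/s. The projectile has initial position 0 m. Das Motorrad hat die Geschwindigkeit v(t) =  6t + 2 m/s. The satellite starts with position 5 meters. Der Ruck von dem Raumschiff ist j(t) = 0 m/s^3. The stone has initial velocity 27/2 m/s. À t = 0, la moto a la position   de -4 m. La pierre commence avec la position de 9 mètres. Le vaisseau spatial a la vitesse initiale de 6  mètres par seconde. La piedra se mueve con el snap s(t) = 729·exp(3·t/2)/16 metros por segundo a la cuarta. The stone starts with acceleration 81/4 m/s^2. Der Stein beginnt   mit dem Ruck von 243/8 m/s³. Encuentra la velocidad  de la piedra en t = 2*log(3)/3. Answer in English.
To find the answer, we compute 3 integrals of s(t) = 729·exp(3·t/2)/16. Finding the antiderivative of s(t) and using j(0) = 243/8: j(t) = 243·exp(3·t/2)/8. The antiderivative of jerk is acceleration. Using a(0) = 81/4, we get a(t) = 81·exp(3·t/2)/4. The antiderivative of acceleration is velocity. Using v(0) = 27/2, we get v(t) = 27·exp(3·t/2)/2. We have velocity v(t) = 27·exp(3·t/2)/2. Substituting t = 2*log(3)/3: v(2*log(3)/3) = 81/2.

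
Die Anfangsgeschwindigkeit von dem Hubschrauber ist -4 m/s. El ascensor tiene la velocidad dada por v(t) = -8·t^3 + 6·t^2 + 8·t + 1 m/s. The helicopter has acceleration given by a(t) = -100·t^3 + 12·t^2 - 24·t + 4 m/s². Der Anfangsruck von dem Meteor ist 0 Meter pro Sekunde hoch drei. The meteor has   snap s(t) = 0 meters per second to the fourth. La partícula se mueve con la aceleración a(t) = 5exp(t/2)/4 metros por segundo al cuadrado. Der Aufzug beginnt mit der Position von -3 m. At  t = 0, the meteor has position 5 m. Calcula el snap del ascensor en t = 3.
Para resolver esto, necesitamos tomar 3 derivadas de nuestra ecuación de la velocidad v(t) = -8·t^3 + 6·t^2 + 8·t + 1. La derivada de la velocidad da la aceleración: a(t) = -24·t^2 + 12·t + 8. Tomando d/dt de a(t), encontramos j(t) = 12 - 48·t. Derivando la sacudida, obtenemos el snap: s(t) = -48. Tenemos el snap s(t) = -48. Sustituyendo t = 3: s(3) = -48.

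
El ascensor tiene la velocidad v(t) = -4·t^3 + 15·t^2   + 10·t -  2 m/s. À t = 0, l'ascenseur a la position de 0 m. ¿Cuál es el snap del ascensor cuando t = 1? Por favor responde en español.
Partiendo de la velocidad v(t) = -4·t^3 + 15·t^2 + 10·t - 2, tomamos 3 derivadas. Derivando la velocidad, obtenemos la aceleración: a(t) = -12·t^2 + 30·t + 10. La derivada de la aceleración da la sacudida: j(t) = 30 - 24·t. Tomando d/dt de j(t), encontramos s(t) = -24. Usando s(t) = -24 y sustituyendo t = 1, encontramos s = -24.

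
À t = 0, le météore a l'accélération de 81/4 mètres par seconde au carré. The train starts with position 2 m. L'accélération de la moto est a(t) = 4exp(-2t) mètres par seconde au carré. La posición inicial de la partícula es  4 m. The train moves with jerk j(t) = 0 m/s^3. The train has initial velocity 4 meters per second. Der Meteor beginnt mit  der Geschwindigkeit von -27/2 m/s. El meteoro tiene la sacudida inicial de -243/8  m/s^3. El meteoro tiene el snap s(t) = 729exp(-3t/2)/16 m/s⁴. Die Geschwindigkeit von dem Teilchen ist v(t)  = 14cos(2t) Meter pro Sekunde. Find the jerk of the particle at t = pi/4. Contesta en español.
Partiendo de la velocidad v(t) = 14·cos(2·t), tomamos 2 derivadas. Tomando d/dt de v(t), encontramos a(t) = -28·sin(2·t). La derivada de la aceleración da la sacudida: j(t) = -56·cos(2·t). Tenemos la sacudida j(t) = -56·cos(2·t). Sustituyendo t = pi/4: j(pi/4) = 0.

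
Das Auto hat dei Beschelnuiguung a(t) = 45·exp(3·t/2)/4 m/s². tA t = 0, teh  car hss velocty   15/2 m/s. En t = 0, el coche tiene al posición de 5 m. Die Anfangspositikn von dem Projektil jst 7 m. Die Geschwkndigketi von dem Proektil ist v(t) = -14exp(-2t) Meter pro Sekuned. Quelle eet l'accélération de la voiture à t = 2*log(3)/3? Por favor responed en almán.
Aus der Gleichung für die Beschleunigung a(t) = 45·exp(3·t/2)/4, setzen wir t = 2*log(3)/3 ein und erhalten a = 135/4.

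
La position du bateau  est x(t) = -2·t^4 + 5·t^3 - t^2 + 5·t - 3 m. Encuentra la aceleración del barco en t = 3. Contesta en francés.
En partant de la position x(t) = -2·t^4 + 5·t^3 - t^2 + 5·t - 3, nous prenons 2 dérivées. En dérivant la position, nous obtenons la vitesse: v(t) = -8·t^3 + 15·t^2 - 2·t + 5. La dérivée de la vitesse donne l'accélération: a(t) = -24·t^2 + 30·t - 2. En utilisant a(t) = -24·t^2 + 30·t - 2 et en substituant t = 3, nous trouvons a = -128.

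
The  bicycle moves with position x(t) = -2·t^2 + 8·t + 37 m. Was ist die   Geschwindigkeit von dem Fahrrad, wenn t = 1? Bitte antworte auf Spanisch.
Para resolver esto, necesitamos tomar 1 derivada de nuestra ecuación de la posición x(t) = -2·t^2 + 8·t + 37. Derivando la posición, obtenemos la velocidad: v(t) = 8 - 4·t. De la ecuación de la velocidad v(t) = 8 - 4·t, sustituimos t = 1 para obtener v = 4.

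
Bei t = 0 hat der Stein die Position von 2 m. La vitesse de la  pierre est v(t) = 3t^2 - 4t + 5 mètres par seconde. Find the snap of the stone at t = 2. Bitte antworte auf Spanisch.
Partiendo de la velocidad v(t) = 3·t^2 - 4·t + 5, tomamos 3 derivadas. Derivando la velocidad, obtenemos la aceleración: a(t) = 6·t - 4. La derivada de la aceleración da la sacudida: j(t) = 6. Tomando d/dt de j(t), encontramos s(t) = 0. Usando s(t) = 0 y sustituyendo t = 2, encontramos s = 0.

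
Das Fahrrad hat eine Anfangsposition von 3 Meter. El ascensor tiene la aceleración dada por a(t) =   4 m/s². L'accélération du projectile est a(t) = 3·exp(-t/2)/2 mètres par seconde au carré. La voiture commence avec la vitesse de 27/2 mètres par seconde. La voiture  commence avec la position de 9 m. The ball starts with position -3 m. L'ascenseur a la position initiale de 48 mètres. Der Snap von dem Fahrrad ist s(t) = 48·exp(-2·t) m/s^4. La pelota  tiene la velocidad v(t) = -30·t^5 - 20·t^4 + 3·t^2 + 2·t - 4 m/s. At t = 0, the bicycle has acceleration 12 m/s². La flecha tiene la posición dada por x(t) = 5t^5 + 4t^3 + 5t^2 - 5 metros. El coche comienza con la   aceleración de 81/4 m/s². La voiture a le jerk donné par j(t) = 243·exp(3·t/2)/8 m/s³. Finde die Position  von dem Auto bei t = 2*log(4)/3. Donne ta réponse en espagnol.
Para resolver esto, necesitamos tomar 3 antiderivadas de nuestra ecuación de la sacudida j(t) = 243·exp(3·t/2)/8. La integral de la sacudida, con a(0) = 81/4, da la aceleración: a(t) = 81·exp(3·t/2)/4. Tomando ∫a(t)dt y aplicando v(0) = 27/2, encontramos v(t) = 27·exp(3·t/2)/2. Integrando la velocidad y usando la condición inicial x(0) = 9, obtenemos x(t) = 9·exp(3·t/2). De la ecuación de la posición x(t) = 9·exp(3·t/2), sustituimos t = 2*log(4)/3 para obtener x = 36.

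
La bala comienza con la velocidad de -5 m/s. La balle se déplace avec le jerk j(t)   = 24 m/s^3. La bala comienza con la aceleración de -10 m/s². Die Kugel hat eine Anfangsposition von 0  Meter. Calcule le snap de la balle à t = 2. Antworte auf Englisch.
Starting from jerk j(t) = 24, we take 1 derivative. Differentiating jerk, we get snap: s(t) = 0. We have snap s(t) = 0. Substituting t = 2: s(2) = 0.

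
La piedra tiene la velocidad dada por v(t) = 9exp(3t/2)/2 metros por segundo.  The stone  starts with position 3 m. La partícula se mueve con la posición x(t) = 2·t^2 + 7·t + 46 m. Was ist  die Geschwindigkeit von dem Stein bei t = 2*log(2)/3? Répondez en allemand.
Aus der Gleichung für die Geschwindigkeit v(t) = 9·exp(3·t/2)/2, setzen wir t = 2*log(2)/3 ein und erhalten v = 9.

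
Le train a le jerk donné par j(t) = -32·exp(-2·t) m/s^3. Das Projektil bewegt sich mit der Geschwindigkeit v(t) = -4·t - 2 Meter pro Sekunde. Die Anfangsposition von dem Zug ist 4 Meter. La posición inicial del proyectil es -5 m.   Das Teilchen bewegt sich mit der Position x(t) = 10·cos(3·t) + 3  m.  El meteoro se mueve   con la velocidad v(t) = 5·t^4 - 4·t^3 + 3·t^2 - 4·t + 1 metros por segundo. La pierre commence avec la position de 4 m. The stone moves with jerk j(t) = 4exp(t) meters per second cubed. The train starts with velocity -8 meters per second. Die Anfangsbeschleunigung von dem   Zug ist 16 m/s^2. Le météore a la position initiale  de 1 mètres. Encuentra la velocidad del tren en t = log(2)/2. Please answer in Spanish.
Partiendo de la sacudida j(t) = -32·exp(-2·t), tomamos 2 integrales. Integrando la sacudida y usando la condición inicial a(0) = 16, obtenemos a(t) = 16·exp(-2·t). Tomando ∫a(t)dt y aplicando v(0) = -8, encontramos v(t) = -8·exp(-2·t). De la ecuación de la velocidad v(t) = -8·exp(-2·t), sustituimos t = log(2)/2 para obtener v = -4.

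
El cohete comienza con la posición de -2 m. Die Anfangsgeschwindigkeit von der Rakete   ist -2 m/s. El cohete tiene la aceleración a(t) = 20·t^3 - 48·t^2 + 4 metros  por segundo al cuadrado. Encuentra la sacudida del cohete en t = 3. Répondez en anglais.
Starting from acceleration a(t) = 20·t^3 - 48·t^2 + 4, we take 1 derivative. Differentiating acceleration, we get jerk: j(t) = 60·t^2 - 96·t. From the given jerk equation j(t) = 60·t^2 - 96·t, we substitute t = 3 to get j = 252.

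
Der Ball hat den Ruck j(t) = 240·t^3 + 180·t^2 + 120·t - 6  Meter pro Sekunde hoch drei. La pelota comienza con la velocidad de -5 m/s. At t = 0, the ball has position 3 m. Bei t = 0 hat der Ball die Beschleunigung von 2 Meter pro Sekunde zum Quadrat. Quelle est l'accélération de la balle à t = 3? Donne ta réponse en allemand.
Wir müssen die Stammfunktion unserer Gleichung für den Ruck j(t) = 240·t^3 + 180·t^2 + 120·t - 6 1-mal finden. Mit ∫j(t)dt und Anwendung von a(0) = 2, finden wir a(t) = 60·t^4 + 60·t^3 + 60·t^2 - 6·t + 2. Aus der Gleichung für die Beschleunigung a(t) = 60·t^4 + 60·t^3 + 60·t^2 - 6·t + 2, setzen wir t = 3 ein und erhalten a = 7004.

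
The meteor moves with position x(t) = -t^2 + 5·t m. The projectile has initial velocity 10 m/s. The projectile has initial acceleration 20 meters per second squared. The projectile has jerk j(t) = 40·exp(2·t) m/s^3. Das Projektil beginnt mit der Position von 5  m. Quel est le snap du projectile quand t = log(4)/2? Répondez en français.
Nous devons dériver notre équation du jerk j(t) = 40·exp(2·t) 1 fois. En dérivant le jerk, nous obtenons le snap: s(t) = 80·exp(2·t). En utilisant s(t) = 80·exp(2·t) et en substituant t = log(4)/2, nous trouvons s = 320.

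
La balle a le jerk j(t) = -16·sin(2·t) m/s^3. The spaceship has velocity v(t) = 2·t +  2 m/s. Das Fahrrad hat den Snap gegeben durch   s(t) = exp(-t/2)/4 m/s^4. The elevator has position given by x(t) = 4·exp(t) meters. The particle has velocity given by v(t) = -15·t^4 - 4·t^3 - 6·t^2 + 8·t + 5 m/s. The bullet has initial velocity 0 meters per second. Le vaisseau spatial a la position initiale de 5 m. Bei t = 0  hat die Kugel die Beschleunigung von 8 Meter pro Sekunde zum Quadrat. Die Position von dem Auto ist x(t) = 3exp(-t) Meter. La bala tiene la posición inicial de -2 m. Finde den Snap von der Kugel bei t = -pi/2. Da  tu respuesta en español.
Para resolver esto, necesitamos tomar 1 derivada de nuestra ecuación de la sacudida j(t) = -16·sin(2·t). Derivando la sacudida, obtenemos el snap: s(t) = -32·cos(2·t). Tenemos el snap s(t) = -32·cos(2·t). Sustituyendo t = -pi/2: s(-pi/2) = 32.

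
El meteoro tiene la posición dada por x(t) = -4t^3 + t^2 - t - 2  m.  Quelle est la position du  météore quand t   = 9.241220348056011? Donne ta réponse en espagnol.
Tenemos la posición x(t) = -4·t^3 + t^2 - t - 2. Sustituyendo t = 9.241220348056011: x(9.241220348056011) = -3082.64761262021.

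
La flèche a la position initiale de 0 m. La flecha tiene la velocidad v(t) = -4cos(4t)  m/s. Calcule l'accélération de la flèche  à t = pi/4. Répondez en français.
Pour résoudre ceci, nous devons prendre 1 dérivée de notre équation de la vitesse v(t) = -4·cos(4·t). La dérivée de la vitesse donne l'accélération: a(t) = 16·sin(4·t). De l'équation de l'accélération a(t) = 16·sin(4·t), nous substituons t = pi/4 pour obtenir a = 0.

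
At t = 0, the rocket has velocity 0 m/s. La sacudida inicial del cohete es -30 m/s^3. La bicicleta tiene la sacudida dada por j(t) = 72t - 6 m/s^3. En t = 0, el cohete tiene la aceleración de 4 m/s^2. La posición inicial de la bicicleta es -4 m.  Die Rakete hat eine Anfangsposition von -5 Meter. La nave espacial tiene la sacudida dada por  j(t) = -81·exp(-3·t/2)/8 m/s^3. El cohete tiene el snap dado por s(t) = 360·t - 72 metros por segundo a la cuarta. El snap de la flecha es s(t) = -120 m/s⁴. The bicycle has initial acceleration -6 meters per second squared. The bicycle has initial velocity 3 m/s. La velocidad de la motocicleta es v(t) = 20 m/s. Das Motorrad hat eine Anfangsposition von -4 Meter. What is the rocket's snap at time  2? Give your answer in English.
From the given snap equation s(t) = 360·t - 72, we substitute t = 2 to get s = 648.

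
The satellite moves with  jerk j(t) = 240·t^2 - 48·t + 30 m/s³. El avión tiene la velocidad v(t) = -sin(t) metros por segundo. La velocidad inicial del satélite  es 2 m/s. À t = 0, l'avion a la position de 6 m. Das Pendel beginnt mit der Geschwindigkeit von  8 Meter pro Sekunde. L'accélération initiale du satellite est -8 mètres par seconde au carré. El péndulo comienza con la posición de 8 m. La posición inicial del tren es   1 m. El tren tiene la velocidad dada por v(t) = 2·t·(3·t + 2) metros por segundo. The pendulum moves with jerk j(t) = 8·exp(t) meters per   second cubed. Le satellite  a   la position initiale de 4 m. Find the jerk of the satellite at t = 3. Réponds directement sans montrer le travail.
The answer is 2046.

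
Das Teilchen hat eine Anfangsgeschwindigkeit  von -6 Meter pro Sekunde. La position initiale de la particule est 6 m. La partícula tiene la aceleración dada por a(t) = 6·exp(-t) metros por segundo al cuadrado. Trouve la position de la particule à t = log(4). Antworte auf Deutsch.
Wir müssen das Integral unserer Gleichung für die Beschleunigung a(t) = 6·exp(-t) 2-mal finden. Mit ∫a(t)dt und Anwendung von v(0) = -6, finden wir v(t) = -6·exp(-t). Durch Integration von der Geschwindigkeit und Verwendung der Anfangsbedingung x(0) = 6, erhalten wir x(t) = 6·exp(-t). Wir haben die Position x(t) = 6·exp(-t). Durch Einsetzen von t = log(4): x(log(4)) = 3/2.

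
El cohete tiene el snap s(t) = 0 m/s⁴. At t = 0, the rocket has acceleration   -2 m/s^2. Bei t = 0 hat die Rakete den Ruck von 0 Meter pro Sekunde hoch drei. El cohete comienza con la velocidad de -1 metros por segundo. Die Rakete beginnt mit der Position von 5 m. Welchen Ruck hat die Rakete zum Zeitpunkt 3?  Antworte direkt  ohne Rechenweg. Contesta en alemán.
Bei t = 3, j = 0.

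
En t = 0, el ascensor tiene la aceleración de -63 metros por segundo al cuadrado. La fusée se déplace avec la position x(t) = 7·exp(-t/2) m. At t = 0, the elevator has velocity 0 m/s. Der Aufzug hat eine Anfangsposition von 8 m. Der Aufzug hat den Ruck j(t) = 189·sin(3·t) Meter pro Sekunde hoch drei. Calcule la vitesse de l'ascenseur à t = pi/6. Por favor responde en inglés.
Starting from jerk j(t) = 189·sin(3·t), we take 2 antiderivatives. Integrating jerk and using the initial condition a(0) = -63, we get a(t) = -63·cos(3·t). The integral of acceleration is velocity. Using v(0) = 0, we get v(t) = -21·sin(3·t). Using v(t) = -21·sin(3·t) and substituting t = pi/6, we find v = -21.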